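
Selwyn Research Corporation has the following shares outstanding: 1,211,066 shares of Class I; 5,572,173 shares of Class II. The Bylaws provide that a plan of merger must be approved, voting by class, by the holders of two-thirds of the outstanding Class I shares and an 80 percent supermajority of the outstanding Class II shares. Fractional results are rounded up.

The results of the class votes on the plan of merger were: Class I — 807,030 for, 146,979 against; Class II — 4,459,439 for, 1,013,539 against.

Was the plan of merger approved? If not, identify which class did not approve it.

Class I: 2/3 of 1211066 = 807377.33, rounded up to 807378; 807,378 required, 807,030 in favor — not approved.
Class II: 4/5 of 5572173 = 4457738.40, rounded up to 4457739; 4,457,739 required, 4,459,439 in favor — approved.

Not approved — the Class I shares did not give the required vote.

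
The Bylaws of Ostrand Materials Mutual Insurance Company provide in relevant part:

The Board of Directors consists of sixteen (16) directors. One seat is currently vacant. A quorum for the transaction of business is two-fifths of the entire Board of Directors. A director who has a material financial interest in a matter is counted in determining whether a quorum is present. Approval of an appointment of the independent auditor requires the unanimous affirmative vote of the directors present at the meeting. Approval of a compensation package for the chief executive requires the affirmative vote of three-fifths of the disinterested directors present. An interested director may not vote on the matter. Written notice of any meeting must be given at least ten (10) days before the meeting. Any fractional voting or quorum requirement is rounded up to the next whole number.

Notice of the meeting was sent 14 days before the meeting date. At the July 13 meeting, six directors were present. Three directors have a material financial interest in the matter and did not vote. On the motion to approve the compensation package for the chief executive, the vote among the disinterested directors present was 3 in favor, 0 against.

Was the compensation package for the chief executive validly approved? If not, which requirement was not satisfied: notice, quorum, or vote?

Invalid — quorum requirement not satisfied.

Notice: 14 days given; 10 required (14 ≥ 10). Satisfied.
Quorum: 6 present (interested directors count toward quorum); quorum is 7. Not satisfied.
Vote: the compensation package for the chief executive requires three-fifths of the disinterested directors present (6 − 3 = 3). 3/5 of 3 = 1.80, rounded up to 2, so 2 affirmative votes are needed; 3 voted in favor. Satisfied. (Moot — without a quorum no business can be validly transacted.)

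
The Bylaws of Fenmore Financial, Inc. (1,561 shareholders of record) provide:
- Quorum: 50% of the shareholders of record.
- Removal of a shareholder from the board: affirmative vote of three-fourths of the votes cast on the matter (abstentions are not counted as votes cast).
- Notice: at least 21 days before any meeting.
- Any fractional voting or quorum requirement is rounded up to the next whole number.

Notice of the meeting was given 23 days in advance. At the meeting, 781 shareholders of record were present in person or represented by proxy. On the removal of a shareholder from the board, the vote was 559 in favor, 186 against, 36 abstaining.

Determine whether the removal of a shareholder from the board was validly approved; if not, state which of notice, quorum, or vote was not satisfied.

Valid — all requirements satisfied.

Notice: 23 days given; 21 required. Satisfied.
Quorum: 50% of 1,561 = 780.50, rounded up to 781; 781 present. Satisfied.
Vote: requires three-fourths of the votes cast (781 − 36 abstaining = 745); 3/4 of 745 = 558.75, rounded up to 559, so 559 needed; 559 in favor. Satisfied.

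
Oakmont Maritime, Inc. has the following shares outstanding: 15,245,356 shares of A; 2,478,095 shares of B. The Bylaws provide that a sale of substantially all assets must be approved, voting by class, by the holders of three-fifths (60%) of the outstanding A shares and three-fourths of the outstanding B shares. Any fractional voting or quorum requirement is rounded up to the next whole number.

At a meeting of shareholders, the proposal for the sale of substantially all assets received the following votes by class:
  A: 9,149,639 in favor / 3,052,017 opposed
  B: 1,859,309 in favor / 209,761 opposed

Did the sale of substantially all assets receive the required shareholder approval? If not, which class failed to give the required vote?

A: 3/5 of 15245356 = 9147213.60, rounded up to 9147214; 9,147,214 required, 9,149,639 in favor — approved.
B: 3/4 of 2478095 = 1858571.25, rounded up to 1858572; 1,858,572 required, 1,859,309 in favor — approved.

Approved — every class gave the required vote.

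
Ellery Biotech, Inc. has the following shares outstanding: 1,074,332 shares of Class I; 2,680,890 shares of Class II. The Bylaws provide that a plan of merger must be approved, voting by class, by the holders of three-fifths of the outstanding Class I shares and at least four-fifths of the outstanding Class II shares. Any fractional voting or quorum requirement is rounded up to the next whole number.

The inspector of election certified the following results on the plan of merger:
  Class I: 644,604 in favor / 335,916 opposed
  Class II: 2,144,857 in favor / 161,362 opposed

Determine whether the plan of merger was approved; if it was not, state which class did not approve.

Approved — every class gave the required vote.

Class I: 3/5 of 1074332 = 644599.20, rounded up to 644600; 644,600 required, 644,604 in favor — approved.
Class II: 4/5 of 2680890 = 2144712; 2,144,712 required, 2,144,857 in favor — approved.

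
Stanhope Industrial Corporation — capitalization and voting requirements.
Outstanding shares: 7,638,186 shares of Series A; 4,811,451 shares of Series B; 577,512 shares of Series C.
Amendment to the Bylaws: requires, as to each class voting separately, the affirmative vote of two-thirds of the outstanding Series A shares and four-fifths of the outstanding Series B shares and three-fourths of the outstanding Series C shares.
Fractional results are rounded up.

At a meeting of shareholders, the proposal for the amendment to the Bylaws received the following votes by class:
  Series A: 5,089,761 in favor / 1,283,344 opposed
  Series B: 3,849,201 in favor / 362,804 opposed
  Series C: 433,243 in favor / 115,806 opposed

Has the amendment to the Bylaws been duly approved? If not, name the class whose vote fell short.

Series A: 2/3 of 7638186 = 5092124; 5,092,124 required, 5,089,761 in favor — not approved.
Series B: 4/5 of 4811451 = 3849160.80, rounded up to 3849161; 3,849,161 required, 3,849,201 in favor — approved.
Series C: 3/4 of 577512 = 433134; 433,134 required, 433,243 in favor — approved.

Not approved — the Series A shares did not give the required vote.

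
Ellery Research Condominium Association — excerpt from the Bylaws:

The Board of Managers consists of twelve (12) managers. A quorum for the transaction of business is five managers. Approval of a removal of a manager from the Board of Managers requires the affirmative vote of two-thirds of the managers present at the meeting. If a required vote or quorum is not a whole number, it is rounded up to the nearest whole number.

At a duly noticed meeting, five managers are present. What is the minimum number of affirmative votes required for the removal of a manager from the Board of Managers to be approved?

The removal of a manager from the Board of Managers requires two-thirds of the managers present (5).
2/3 of 5 = 3.33, rounded up to 4.

4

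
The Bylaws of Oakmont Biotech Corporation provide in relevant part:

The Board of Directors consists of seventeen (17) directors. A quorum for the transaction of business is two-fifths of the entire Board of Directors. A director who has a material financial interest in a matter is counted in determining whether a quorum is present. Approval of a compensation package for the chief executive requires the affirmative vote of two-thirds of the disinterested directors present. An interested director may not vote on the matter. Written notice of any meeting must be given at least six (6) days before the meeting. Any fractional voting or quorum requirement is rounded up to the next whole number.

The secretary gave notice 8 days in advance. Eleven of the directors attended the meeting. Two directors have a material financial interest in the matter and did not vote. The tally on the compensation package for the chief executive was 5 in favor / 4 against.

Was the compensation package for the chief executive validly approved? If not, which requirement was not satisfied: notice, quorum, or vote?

Notice: 8 days given; 6 required (8 ≥ 6). Satisfied.
Quorum: 11 present (interested directors count toward quorum); quorum is 7. Satisfied.
Vote: the compensation package for the chief executive requires two-thirds of the disinterested directors present (11 − 2 = 9). 2/3 of 9 = 6, so 6 affirmative votes are needed; 5 voted in favor. Not satisfied.

Invalid — vote requirement not satisfied.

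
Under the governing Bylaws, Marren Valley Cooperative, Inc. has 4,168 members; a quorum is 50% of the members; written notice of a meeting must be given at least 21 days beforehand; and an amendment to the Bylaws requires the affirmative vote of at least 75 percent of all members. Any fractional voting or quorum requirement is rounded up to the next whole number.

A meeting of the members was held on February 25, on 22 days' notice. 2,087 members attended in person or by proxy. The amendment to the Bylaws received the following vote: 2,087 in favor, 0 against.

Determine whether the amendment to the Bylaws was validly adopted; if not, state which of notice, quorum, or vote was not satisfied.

Notice: 22 days given; 21 required. Satisfied.
Quorum: 50% of 4,168 = 2,084; 2,087 present. Satisfied.
Vote: requires three-fourths of all members (4,168); 3/4 of 4168 = 3126, so 3,126 needed; 2,087 in favor. Not satisfied.

Invalid — vote requirement not satisfied.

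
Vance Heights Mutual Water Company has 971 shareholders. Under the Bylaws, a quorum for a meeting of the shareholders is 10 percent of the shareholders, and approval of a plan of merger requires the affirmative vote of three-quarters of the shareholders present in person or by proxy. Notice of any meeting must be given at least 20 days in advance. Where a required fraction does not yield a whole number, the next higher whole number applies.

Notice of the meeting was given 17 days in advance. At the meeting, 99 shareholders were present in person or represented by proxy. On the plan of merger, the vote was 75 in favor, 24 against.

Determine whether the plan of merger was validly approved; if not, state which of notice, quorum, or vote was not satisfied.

Notice: 17 days given; 20 required. Not satisfied.
Quorum: 10% of 971 = 97.10, rounded up to 98; 99 present. Satisfied.
Vote: requires three-fourths of those present (99); 3/4 of 99 = 74.25, rounded up to 75, so 75 needed; 75 in favor. Satisfied.

Invalid — notice requirement not satisfied.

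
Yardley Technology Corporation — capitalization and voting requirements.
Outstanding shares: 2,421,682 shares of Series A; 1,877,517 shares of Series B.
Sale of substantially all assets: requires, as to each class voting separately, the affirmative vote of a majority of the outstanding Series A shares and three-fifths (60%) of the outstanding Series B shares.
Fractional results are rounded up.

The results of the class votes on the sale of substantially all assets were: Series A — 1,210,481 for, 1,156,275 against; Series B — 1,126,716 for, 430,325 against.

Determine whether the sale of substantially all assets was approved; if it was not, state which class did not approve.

Not approved — the Series A shares did not give the required vote.

Series A: a majority of 2421682 is 1210842; 1,210,842 required, 1,210,481 in favor — not approved.
Series B: 3/5 of 1877517 = 1126510.20, rounded up to 1126511; 1,126,511 required, 1,126,716 in favor — approved.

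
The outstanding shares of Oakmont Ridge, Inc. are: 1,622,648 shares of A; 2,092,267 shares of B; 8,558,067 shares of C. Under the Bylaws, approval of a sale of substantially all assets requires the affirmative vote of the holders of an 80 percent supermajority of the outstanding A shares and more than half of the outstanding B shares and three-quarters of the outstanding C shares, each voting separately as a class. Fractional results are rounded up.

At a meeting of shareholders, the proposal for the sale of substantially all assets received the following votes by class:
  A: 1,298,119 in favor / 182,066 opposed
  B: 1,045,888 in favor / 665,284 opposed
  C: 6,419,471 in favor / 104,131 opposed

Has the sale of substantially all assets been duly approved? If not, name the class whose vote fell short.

Not approved — the B shares did not give the required vote.

A: 4/5 of 1622648 = 1298118.40, rounded up to 1298119; 1,298,119 required, 1,298,119 in favor — approved.
B: a majority of 2092267 is 1046134; 1,046,134 required, 1,045,888 in favor — not approved.
C: 3/4 of 8558067 = 6418550.25, rounded up to 6418551; 6,418,551 required, 6,419,471 in favor — approved.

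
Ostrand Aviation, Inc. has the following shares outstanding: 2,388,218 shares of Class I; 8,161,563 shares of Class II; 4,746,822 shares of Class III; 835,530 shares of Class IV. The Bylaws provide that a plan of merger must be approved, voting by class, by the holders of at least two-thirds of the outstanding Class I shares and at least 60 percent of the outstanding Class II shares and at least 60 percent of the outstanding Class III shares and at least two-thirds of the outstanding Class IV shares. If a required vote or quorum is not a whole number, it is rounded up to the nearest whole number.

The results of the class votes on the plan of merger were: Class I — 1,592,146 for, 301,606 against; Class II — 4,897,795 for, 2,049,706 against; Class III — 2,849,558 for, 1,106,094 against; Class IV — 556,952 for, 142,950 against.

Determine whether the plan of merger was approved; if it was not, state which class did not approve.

Class I: 2/3 of 2388218 = 1592145.33, rounded up to 1592146; 1,592,146 required, 1,592,146 in favor — approved.
Class II: 3/5 of 8161563 = 4896937.80, rounded up to 4896938; 4,896,938 required, 4,897,795 in favor — approved.
Class III: 3/5 of 4746822 = 2848093.20, rounded up to 2848094; 2,848,094 required, 2,849,558 in favor — approved.
Class IV: 2/3 of 835530 = 557020; 557,020 required, 556,952 in favor — not approved.

Not approved — the Class IV shares did not give the required vote.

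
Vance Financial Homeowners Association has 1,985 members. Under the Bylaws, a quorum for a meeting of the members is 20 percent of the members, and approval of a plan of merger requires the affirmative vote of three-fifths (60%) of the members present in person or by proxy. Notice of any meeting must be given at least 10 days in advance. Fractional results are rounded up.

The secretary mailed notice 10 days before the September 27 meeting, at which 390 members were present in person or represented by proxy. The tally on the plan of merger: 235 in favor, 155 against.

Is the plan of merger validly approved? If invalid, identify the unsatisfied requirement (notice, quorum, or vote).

Invalid — quorum requirement not satisfied.

Notice: 10 days given; 10 required. Satisfied.
Quorum: 20% of 1,985 = 397; 390 present. Not satisfied.
Vote: requires three-fifths of those present (390); 3/5 of 390 = 234, so 234 needed; 235 in favor. Satisfied.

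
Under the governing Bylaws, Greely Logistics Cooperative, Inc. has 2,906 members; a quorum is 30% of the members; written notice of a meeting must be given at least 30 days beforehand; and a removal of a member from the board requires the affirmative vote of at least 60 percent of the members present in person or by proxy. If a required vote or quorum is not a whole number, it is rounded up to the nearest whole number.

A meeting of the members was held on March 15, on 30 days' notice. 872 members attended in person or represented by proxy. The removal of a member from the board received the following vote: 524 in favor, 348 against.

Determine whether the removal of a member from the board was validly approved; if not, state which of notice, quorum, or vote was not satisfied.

Valid — all requirements satisfied.

Notice: 30 days given; 30 required. Satisfied.
Quorum: 30% of 2,906 = 871.80, rounded up to 872; 872 present. Satisfied.
Vote: requires three-fifths of those present (872); 3/5 of 872 = 523.20, rounded up to 524, so 524 needed; 524 in favor. Satisfied.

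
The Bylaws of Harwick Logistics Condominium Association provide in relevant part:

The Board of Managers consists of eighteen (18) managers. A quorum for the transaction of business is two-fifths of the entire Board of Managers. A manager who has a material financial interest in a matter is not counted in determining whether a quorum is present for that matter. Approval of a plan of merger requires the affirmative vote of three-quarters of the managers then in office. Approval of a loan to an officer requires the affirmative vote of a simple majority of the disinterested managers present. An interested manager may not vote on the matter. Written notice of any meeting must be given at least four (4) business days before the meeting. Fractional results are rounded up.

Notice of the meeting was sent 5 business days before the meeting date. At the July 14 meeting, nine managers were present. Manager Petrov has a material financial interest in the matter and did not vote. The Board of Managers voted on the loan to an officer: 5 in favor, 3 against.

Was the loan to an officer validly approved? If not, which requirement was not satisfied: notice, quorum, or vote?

Valid — all requirements satisfied.

Notice: 5 business days given; 4 required (5 ≥ 4). Satisfied.
Quorum: 9 present, but the 1 interested manager does not count, leaving 8. Quorum is 8. Satisfied.
Vote: the loan to an officer requires a majority of the disinterested managers present (9 − 1 = 8). A majority of 8 is 5, so 5 affirmative votes are needed; 5 voted in favor. Satisfied.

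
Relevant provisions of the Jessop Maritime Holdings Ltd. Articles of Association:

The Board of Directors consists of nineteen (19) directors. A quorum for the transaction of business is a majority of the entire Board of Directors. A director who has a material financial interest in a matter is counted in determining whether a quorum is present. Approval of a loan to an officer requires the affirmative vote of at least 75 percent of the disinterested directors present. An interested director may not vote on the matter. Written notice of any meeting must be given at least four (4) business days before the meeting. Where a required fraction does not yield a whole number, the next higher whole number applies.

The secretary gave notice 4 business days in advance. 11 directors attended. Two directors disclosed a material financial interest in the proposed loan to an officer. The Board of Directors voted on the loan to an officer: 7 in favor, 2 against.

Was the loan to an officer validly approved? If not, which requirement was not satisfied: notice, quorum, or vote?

Notice: 4 business days given; 4 required (4 ≥ 4). Satisfied.
Quorum: 11 present (interested directors count toward quorum); quorum is 10. Satisfied.
Vote: the loan to an officer requires three-fourths of the disinterested directors present (11 − 2 = 9). 3/4 of 9 = 6.75, rounded up to 7, so 7 affirmative votes are needed; 7 voted in favor. Satisfied.

Valid — all requirements satisfied.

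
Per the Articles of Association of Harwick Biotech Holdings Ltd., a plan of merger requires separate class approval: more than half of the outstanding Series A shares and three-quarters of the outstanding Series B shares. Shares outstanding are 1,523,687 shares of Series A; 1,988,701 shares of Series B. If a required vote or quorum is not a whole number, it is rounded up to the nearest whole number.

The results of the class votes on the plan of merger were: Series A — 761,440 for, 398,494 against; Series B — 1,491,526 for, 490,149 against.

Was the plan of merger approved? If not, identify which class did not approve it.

Series A: a majority of 1523687 is 761844; 761,844 required, 761,440 in favor — not approved.
Series B: 3/4 of 1988701 = 1491525.75, rounded up to 1491526; 1,491,526 required, 1,491,526 in favor — approved.

Not approved — the Series A shares did not give the required vote.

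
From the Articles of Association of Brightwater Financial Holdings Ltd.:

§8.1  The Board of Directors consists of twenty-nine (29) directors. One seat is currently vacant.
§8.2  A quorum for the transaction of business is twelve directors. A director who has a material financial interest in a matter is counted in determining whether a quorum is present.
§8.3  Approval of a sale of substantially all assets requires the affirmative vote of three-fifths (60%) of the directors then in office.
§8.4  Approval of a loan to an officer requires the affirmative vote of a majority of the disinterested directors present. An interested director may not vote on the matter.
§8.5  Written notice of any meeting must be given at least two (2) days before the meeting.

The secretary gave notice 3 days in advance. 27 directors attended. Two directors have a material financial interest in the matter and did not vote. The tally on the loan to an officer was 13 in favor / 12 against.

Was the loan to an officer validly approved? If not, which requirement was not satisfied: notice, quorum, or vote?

Notice: 3 days given; 2 required (3 ≥ 2). Satisfied.
Quorum: 27 present (interested directors count toward quorum); quorum is 12. Satisfied.
Vote: the loan to an officer requires a majority of the disinterested directors present (27 − 2 = 25). A majority of 25 is 13, so 13 affirmative votes are needed; 13 voted in favor. Satisfied.

Valid — all requirements satisfied.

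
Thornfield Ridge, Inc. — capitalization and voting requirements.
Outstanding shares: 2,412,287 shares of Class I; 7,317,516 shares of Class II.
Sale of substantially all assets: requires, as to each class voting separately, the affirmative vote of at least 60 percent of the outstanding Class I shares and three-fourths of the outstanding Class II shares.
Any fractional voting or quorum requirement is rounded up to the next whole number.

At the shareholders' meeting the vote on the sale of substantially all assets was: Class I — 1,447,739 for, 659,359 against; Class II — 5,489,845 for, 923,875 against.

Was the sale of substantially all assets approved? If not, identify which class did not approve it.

Approved — every class gave the required vote.

Class I: 3/5 of 2412287 = 1447372.20, rounded up to 1447373; 1,447,373 required, 1,447,739 in favor — approved.
Class II: 3/4 of 7317516 = 5488137; 5,488,137 required, 5,489,845 in favor — approved.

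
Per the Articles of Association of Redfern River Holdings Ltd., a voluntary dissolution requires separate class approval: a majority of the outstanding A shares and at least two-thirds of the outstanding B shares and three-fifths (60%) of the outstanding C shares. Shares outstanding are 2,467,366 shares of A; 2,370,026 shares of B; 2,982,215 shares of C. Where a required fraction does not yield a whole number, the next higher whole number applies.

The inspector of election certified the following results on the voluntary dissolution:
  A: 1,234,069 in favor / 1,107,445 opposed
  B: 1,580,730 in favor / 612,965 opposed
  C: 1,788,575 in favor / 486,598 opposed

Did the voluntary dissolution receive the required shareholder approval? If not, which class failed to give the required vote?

Not approved — the C shares did not give the required vote.

A: a majority of 2467366 is 1233684; 1,233,684 required, 1,234,069 in favor — approved.
B: 2/3 of 2370026 = 1580017.33, rounded up to 1580018; 1,580,018 required, 1,580,730 in favor — approved.
C: 3/5 of 2982215 = 1789329; 1,789,329 required, 1,788,575 in favor — not approved.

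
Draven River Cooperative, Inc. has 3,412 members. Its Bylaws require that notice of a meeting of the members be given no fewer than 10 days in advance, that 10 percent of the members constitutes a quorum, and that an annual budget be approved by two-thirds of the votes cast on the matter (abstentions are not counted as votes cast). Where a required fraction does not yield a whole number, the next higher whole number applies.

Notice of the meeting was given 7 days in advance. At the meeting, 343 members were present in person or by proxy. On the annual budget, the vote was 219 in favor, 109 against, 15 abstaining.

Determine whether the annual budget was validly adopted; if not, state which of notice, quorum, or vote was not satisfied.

Invalid — notice requirement not satisfied.

Notice: 7 days given; 10 required. Not satisfied.
Quorum: 10% of 3,412 = 341.20, rounded up to 342; 343 present. Satisfied.
Vote: requires two-thirds of the votes cast (343 − 15 abstaining = 328); 2/3 of 328 = 218.67, rounded up to 219, so 219 needed; 219 in favor. Satisfied.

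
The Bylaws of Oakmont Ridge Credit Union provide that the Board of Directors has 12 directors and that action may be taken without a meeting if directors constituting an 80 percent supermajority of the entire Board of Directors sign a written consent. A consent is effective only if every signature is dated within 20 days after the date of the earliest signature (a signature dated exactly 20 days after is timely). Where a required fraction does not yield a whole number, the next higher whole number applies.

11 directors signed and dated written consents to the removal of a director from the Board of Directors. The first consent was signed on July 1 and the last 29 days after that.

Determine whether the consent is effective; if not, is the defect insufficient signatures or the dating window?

Not effective — dating-window requirement not satisfied.

Signatures required: an 80 percent supermajority of 12 — 4/5 of 12 = 9.60, rounded up to 10, so 10 needed; 11 signed. Sufficient.
Dating window: the latest signature is 29 days after the earliest; the limit is 20 days. Outside the window.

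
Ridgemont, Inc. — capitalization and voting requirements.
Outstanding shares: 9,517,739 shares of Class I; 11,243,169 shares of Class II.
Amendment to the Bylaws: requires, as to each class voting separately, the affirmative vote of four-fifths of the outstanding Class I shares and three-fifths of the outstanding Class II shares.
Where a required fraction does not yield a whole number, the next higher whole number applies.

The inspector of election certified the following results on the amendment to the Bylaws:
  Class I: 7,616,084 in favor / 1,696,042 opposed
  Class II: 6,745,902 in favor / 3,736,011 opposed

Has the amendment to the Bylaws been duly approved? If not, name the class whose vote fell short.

Class I: 4/5 of 9517739 = 7614191.20, rounded up to 7614192; 7,614,192 required, 7,616,084 in favor — approved.
Class II: 3/5 of 11243169 = 6745901.40, rounded up to 6745902; 6,745,902 required, 6,745,902 in favor — approved.

Approved — every class gave the required vote.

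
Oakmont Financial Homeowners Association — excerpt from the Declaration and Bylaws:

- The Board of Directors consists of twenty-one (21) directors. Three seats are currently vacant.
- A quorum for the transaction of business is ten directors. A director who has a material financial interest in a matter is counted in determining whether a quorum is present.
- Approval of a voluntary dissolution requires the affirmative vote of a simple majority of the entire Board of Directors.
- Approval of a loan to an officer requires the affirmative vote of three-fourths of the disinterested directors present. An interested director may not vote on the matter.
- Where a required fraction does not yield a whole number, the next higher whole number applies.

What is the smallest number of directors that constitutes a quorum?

10

The quorum is fixed at 10.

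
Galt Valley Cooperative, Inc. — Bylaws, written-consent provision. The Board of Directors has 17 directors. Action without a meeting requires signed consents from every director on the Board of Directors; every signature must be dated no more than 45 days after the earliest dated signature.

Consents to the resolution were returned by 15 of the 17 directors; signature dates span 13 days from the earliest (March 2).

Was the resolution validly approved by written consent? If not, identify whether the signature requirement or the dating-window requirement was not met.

Signatures required: every one of 17 — unanimous means all 17, so 17 needed; 15 signed. Insufficient.
Dating window: the latest signature is 13 days after the earliest; the limit is 45 days. Within the window.

Not effective — insufficient signatures.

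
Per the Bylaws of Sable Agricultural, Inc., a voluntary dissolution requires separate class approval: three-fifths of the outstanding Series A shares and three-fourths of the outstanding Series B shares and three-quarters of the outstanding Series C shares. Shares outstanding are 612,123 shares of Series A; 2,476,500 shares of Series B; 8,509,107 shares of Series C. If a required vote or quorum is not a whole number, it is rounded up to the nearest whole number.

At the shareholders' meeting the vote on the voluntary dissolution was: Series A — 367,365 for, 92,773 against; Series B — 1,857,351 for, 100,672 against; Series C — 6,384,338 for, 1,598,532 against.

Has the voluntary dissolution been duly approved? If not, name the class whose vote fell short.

Not approved — the Series B shares did not give the required vote.

Series A: 3/5 of 612123 = 367273.80, rounded up to 367274; 367,274 required, 367,365 in favor — approved.
Series B: 3/4 of 2476500 = 1857375; 1,857,375 required, 1,857,351 in favor — not approved.
Series C: 3/4 of 8509107 = 6381830.25, rounded up to 6381831; 6,381,831 required, 6,384,338 in favor — approved.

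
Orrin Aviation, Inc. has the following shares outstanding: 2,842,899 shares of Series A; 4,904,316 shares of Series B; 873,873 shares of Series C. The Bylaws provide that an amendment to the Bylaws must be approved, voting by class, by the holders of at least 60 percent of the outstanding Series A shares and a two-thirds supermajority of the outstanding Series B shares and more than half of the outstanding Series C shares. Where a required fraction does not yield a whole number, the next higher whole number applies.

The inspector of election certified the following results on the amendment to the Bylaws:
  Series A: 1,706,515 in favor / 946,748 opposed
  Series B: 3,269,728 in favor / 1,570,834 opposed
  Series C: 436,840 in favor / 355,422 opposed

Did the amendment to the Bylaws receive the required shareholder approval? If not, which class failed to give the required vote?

Not approved — the Series C shares did not give the required vote.

Series A: 3/5 of 2842899 = 1705739.40, rounded up to 1705740; 1,705,740 required, 1,706,515 in favor — approved.
Series B: 2/3 of 4904316 = 3269544; 3,269,544 required, 3,269,728 in favor — approved.
Series C: a majority of 873873 is 436937; 436,937 required, 436,840 in favor — not approved.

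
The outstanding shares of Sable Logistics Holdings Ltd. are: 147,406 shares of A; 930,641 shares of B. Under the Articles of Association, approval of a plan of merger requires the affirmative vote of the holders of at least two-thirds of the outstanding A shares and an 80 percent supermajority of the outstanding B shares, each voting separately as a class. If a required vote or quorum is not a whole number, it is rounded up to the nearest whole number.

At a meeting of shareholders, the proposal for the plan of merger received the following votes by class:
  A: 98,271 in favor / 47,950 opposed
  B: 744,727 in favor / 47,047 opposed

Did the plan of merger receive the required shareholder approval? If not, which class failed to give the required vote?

A: 2/3 of 147406 = 98270.67, rounded up to 98271; 98,271 required, 98,271 in favor — approved.
B: 4/5 of 930641 = 744512.80, rounded up to 744513; 744,513 required, 744,727 in favor — approved.

Approved — every class gave the required vote.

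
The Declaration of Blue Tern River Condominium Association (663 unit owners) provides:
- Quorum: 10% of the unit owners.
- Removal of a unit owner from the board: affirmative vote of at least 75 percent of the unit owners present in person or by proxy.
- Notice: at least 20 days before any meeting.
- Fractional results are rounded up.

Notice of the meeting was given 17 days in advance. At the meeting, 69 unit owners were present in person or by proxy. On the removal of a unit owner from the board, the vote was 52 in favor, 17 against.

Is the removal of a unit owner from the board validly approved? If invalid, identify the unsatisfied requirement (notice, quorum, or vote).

Invalid — notice requirement not satisfied.

Notice: 17 days given; 20 required. Not satisfied.
Quorum: 10% of 663 = 66.30, rounded up to 67; 69 present. Satisfied.
Vote: requires three-fourths of those present (69); 3/4 of 69 = 51.75, rounded up to 52, so 52 needed; 52 in favor. Satisfied.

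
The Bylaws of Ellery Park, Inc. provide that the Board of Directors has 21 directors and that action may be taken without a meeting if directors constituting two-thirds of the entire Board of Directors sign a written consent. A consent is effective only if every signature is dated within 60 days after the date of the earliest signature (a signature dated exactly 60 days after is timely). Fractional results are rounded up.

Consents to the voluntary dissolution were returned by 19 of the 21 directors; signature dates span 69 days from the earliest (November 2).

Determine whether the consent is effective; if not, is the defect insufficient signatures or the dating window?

Signatures required: two-thirds of 21 — 2/3 of 21 = 14, so 14 needed; 19 signed. Sufficient.
Dating window: the latest signature is 69 days after the earliest; the limit is 60 days. Outside the window.

Not effective — dating-window requirement not satisfied.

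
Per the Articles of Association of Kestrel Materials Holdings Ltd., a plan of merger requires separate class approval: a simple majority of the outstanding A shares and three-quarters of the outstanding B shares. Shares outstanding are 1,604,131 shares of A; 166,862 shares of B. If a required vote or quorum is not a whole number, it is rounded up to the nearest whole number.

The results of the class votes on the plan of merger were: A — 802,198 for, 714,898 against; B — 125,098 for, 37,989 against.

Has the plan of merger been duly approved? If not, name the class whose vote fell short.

Not approved — the B shares did not give the required vote.

A: a majority of 1604131 is 802066; 802,066 required, 802,198 in favor — approved.
B: 3/4 of 166862 = 125146.50, rounded up to 125147; 125,147 required, 125,098 in favor — not approved.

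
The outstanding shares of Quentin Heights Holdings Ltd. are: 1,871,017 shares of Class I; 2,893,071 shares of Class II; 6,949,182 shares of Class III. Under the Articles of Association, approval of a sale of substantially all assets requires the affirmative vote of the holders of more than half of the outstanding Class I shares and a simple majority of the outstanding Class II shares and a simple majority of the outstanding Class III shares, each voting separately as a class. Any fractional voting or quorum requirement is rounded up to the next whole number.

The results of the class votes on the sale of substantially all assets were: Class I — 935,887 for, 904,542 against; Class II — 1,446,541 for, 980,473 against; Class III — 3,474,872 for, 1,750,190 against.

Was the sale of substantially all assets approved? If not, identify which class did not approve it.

Class I: a majority of 1871017 is 935509; 935,509 required, 935,887 in favor — approved.
Class II: a majority of 2893071 is 1446536; 1,446,536 required, 1,446,541 in favor — approved.
Class III: a majority of 6949182 is 3474592; 3,474,592 required, 3,474,872 in favor — approved.

Approved — every class gave the required vote.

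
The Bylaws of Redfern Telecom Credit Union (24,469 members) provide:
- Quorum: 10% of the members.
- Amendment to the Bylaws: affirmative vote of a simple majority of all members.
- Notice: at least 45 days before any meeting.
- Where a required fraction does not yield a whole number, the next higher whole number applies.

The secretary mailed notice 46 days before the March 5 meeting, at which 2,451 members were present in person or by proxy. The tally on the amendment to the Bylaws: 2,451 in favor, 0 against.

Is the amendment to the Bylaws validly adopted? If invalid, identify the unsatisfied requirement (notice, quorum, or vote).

Notice: 46 days given; 45 required. Satisfied.
Quorum: 10% of 24,469 = 2,446.90, rounded up to 2,447; 2,451 present. Satisfied.
Vote: requires a majority of all members (24,469); a majority of 24469 is 12235, so 12,235 needed; 2,451 in favor. Not satisfied.

Invalid — vote requirement not satisfied.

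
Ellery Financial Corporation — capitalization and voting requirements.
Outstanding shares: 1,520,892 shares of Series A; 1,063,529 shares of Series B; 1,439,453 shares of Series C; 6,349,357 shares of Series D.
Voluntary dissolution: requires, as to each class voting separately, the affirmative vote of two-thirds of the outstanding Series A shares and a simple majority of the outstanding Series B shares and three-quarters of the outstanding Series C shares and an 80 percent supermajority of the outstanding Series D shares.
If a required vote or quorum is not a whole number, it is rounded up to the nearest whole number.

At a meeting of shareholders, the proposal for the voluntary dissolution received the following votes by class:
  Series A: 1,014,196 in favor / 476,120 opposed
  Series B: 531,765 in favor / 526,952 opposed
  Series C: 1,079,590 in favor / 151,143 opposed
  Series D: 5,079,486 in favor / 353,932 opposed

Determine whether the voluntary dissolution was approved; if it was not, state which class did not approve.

Approved — every class gave the required vote.

Series A: 2/3 of 1520892 = 1013928; 1,013,928 required, 1,014,196 in favor — approved.
Series B: a majority of 1063529 is 531765; 531,765 required, 531,765 in favor — approved.
Series C: 3/4 of 1439453 = 1079589.75, rounded up to 1079590; 1,079,590 required, 1,079,590 in favor — approved.
Series D: 4/5 of 6349357 = 5079485.60, rounded up to 5079486; 5,079,486 required, 5,079,486 in favor — approved.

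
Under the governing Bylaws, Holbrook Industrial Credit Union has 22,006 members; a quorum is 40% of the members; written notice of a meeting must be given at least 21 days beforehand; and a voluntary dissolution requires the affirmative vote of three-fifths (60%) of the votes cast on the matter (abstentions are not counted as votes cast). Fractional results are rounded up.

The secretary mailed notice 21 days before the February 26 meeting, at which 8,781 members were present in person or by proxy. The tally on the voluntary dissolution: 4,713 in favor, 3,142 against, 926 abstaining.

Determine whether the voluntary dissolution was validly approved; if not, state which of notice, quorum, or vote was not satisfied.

Invalid — quorum requirement not satisfied.

Notice: 21 days given; 21 required. Satisfied.
Quorum: 40% of 22,006 = 8,802.40, rounded up to 8,803; 8,781 present. Not satisfied.
Vote: requires three-fifths of the votes cast (8,781 − 926 abstaining = 7,855); 3/5 of 7855 = 4713, so 4,713 needed; 4,713 in favor. Satisfied.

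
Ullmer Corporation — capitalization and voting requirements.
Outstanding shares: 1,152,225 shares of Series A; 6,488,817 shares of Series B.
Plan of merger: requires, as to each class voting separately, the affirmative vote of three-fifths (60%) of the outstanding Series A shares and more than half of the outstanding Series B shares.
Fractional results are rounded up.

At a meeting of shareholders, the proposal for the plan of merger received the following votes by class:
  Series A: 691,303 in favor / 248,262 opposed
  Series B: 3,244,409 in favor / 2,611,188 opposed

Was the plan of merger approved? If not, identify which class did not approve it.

Series A: 3/5 of 1152225 = 691335; 691,335 required, 691,303 in favor — not approved.
Series B: a majority of 6488817 is 3244409; 3,244,409 required, 3,244,409 in favor — approved.

Not approved — the Series A shares did not give the required vote.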